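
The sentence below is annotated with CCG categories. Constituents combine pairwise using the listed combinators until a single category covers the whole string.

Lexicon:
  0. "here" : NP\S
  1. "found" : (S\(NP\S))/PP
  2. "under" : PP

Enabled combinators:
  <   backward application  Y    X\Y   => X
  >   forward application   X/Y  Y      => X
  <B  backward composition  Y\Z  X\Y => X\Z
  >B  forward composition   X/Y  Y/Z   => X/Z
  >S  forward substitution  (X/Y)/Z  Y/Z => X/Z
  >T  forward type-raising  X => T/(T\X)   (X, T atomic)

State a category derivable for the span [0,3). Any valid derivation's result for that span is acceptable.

S

[0,3] S   <
  [0,1] "here" : NP\S
  [1,3] S\(NP\S)   >
    [1,2] "found" : (S\(NP\S))/PP
    [2,3] "under" : PP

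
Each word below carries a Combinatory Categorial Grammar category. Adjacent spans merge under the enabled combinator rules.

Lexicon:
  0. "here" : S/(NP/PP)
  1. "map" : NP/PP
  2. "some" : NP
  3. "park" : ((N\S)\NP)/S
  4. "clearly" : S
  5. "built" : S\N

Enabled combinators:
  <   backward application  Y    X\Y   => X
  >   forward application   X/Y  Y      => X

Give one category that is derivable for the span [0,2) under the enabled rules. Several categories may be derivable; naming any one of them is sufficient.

[0,6] S   <
  [0,5] N   <
    [0,2] S   >
      [0,1] "here" : S/(NP/PP)
      [1,2] "map" : NP/PP
    [2,5] N\S   <
      [2,3] "some" : NP
      [3,5] (N\S)\NP   >
        [3,4] "park" : ((N\S)\NP)/S
        [4,5] "clearly" : S
  [5,6] "built" : S\N

S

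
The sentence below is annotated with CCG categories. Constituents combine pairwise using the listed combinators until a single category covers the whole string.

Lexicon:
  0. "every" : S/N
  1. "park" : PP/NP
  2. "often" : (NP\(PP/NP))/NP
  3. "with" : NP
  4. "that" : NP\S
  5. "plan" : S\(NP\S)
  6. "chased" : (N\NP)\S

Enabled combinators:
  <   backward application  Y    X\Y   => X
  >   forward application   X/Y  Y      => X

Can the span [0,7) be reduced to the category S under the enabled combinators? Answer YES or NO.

[0,7] S   >
  [0,1] "every" : S/N
  [1,7] N   <
    [1,4] NP   <
      [1,2] "park" : PP/NP
      [2,4] NP\(PP/NP)   >
        [2,3] "often" : (NP\(PP/NP))/NP
        [3,4] "with" : NP
    [4,7] N\NP   <
      [4,6] S   <
        [4,5] "that" : NP\S
        [5,6] "plan" : S\(NP\S)
      [6,7] "chased" : (N\NP)\S

YES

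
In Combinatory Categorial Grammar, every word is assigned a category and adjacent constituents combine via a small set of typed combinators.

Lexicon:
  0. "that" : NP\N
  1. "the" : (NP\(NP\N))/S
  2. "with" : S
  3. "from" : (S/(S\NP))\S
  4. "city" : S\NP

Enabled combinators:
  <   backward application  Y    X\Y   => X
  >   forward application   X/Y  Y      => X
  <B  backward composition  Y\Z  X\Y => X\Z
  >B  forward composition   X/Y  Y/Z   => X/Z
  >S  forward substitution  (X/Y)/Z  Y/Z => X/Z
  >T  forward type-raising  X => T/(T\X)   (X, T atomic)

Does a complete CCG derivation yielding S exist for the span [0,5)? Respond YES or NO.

NO

NP\N (NP\(NP\N))/S S (S/(S\NP))\S S\NP
CKY chart[0,5] = {N/(N\NP), NP, NP/(NP\NP), PP/(PP\NP), S/(S\NP)}; S ∉ chart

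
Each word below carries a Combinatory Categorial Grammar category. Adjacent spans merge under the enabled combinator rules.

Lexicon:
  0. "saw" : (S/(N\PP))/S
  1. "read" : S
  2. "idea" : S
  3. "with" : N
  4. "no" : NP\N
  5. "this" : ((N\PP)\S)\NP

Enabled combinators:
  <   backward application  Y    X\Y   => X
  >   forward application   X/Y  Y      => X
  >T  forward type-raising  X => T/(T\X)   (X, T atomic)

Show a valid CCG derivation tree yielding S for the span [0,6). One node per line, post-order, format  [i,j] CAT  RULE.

[0,6] S   >
  [0,2] S/(N\PP)   >
    [0,1] "saw" : (S/(N\PP))/S
    [1,2] "read" : S
  [2,6] N\PP   <
    [2,3] "idea" : S
    [3,6] (N\PP)\S   <
      [3,5] NP   >
        [3,4] NP/(NP\N)   >T
          [3,4] "with" : N
        [4,5] "no" : NP\N
      [5,6] "this" : ((N\PP)\S)\NP

[0,1] (S/(N\PP))/S  lex  "saw"
[1,2] S  lex  "read"
[0,2] S/(N\PP)  >  k=1
[2,3] S  lex  "idea"
[3,4] N  lex  "with"
[3,4] NP/(NP\N)  >T
[4,5] NP\N  lex  "no"
[3,5] NP  >  k=4
[5,6] ((N\PP)\S)\NP  lex  "this"
[3,6] (N\PP)\S  <  k=5
[2,6] N\PP  <  k=3
[0,6] S  >  k=2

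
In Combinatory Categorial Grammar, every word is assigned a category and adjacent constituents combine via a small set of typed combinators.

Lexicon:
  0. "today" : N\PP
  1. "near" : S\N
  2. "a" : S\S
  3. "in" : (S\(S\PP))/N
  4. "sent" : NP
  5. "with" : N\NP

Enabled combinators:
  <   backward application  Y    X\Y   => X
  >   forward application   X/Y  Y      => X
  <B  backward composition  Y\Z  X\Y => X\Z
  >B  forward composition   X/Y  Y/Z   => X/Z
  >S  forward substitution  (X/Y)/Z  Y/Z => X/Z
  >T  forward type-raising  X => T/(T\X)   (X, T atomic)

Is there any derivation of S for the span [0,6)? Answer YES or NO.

YES

[0,6] S   <
  [0,3] S\PP   <B
    [0,2] S\PP   <B
      [0,1] "today" : N\PP
      [1,2] "near" : S\N
    [2,3] "a" : S\S
  [3,6] S\(S\PP)   >
    [3,4] "in" : (S\(S\PP))/N
    [4,6] N   <
      [4,5] "sent" : NP
      [5,6] "with" : N\NP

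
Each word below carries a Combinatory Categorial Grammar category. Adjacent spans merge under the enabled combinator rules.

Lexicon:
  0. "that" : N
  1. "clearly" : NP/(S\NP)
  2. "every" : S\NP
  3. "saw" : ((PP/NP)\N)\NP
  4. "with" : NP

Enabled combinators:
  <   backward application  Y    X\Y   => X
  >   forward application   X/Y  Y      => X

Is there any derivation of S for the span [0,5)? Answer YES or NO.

N NP/(S\NP) S\NP ((PP/NP)\N)\NP NP
CKY chart[0,5] = {PP}; S ∉ chart

NO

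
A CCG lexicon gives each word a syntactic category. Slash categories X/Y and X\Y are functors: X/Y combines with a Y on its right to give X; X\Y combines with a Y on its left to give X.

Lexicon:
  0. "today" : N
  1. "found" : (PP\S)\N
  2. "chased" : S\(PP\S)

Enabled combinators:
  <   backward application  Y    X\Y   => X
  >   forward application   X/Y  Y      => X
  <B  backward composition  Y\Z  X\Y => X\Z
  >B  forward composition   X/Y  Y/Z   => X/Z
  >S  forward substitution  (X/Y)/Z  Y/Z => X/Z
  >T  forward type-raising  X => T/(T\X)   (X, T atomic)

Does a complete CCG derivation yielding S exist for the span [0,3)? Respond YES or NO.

[0,3] S   >
  [0,1] S/(S\N)   >T
    [0,1] "today" : N
  [1,3] S\N   <B
    [1,2] "found" : (PP\S)\N
    [2,3] "chased" : S\(PP\S)

YES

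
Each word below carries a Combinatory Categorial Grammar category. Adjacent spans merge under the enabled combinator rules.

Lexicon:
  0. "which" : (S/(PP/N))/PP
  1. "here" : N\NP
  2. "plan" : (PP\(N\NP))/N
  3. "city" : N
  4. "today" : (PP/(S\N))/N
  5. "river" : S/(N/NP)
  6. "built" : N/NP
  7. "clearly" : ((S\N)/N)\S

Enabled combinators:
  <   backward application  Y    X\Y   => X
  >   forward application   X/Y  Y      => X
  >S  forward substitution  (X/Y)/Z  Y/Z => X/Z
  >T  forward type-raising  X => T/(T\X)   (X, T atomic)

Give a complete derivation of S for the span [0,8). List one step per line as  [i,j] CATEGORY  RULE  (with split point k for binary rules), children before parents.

[0,8] S   >
  [0,4] S/(PP/N)   >
    [0,1] "which" : (S/(PP/N))/PP
    [1,4] PP   <
      [1,2] "here" : N\NP
      [2,4] PP\(N\NP)   >
        [2,3] "plan" : (PP\(N\NP))/N
        [3,4] "city" : N
  [4,8] PP/N   >S
    [4,5] "today" : (PP/(S\N))/N
    [5,8] (S\N)/N   <
      [5,7] S   >
        [5,6] "river" : S/(N/NP)
        [6,7] "built" : N/NP
      [7,8] "clearly" : ((S\N)/N)\S

[0,1] (S/(PP/N))/PP  lex  "which"
[1,2] N\NP  lex  "here"
[2,3] (PP\(N\NP))/N  lex  "plan"
[3,4] N  lex  "city"
[2,4] PP\(N\NP)  >  k=3
[1,4] PP  <  k=2
[0,4] S/(PP/N)  >  k=1
[4,5] (PP/(S\N))/N  lex  "today"
[5,6] S/(N/NP)  lex  "river"
[6,7] N/NP  lex  "built"
[5,7] S  >  k=6
[7,8] ((S\N)/N)\S  lex  "clearly"
[5,8] (S\N)/N  <  k=7
[4,8] PP/N  >S  k=5
[0,8] S  >  k=4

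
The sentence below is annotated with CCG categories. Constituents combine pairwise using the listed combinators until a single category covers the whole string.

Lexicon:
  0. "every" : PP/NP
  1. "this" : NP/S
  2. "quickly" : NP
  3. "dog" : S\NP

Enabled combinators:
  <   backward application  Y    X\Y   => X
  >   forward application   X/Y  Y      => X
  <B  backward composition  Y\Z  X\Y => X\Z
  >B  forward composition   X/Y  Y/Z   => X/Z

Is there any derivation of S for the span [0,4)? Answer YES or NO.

NO

PP/NP NP/S NP S\NP
CKY chart[0,4] = {PP}; S ∉ chart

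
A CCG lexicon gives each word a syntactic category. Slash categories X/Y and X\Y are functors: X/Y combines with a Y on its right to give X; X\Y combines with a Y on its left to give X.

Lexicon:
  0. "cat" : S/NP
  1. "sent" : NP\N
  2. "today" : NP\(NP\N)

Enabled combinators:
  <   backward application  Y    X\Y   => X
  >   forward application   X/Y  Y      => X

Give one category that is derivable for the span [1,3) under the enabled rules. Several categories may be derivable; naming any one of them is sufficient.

NP

[0,3] S   >
  [0,1] "cat" : S/NP
  [1,3] NP   <
    [1,2] "sent" : NP\N
    [2,3] "today" : NP\(NP\N)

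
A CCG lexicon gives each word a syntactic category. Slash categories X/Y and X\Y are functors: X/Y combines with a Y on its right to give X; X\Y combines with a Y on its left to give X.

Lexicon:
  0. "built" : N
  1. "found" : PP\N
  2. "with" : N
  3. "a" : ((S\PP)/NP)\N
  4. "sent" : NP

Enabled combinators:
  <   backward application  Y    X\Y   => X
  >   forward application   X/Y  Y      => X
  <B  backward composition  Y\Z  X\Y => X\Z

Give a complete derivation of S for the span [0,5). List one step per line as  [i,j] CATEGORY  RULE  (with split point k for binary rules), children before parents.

[0,1] N  lex  "built"
[1,2] PP\N  lex  "found"
[2,3] N  lex  "with"
[3,4] ((S\PP)/NP)\N  lex  "a"
[2,4] (S\PP)/NP  <  k=3
[4,5] NP  lex  "sent"
[2,5] S\PP  >  k=4
[1,5] S\N  <B  k=2
[0,5] S  <  k=1

[0,5] S   <
  [0,1] "built" : N
  [1,5] S\N   <B
    [1,2] "found" : PP\N
    [2,5] S\PP   >
      [2,4] (S\PP)/NP   <
        [2,3] "with" : N
        [3,4] "a" : ((S\PP)/NP)\N
      [4,5] "sent" : NP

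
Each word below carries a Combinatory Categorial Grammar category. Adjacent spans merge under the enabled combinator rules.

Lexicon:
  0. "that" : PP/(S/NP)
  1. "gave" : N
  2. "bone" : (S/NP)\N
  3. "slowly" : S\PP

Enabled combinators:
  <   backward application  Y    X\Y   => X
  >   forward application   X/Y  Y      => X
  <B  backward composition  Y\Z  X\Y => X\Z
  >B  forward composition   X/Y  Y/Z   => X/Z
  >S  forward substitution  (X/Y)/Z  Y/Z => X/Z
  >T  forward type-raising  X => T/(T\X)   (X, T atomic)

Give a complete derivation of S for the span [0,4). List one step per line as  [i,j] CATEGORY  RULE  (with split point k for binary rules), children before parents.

[0,1] PP/(S/NP)  lex  "that"
[1,2] N  lex  "gave"
[2,3] (S/NP)\N  lex  "bone"
[1,3] S/NP  <  k=2
[0,3] PP  >  k=1
[3,4] S\PP  lex  "slowly"
[0,4] S  <  k=3

[0,4] S   <
  [0,3] PP   >
    [0,1] "that" : PP/(S/NP)
    [1,3] S/NP   <
      [1,2] "gave" : N
      [2,3] "bone" : (S/NP)\N
  [3,4] "slowly" : S\PP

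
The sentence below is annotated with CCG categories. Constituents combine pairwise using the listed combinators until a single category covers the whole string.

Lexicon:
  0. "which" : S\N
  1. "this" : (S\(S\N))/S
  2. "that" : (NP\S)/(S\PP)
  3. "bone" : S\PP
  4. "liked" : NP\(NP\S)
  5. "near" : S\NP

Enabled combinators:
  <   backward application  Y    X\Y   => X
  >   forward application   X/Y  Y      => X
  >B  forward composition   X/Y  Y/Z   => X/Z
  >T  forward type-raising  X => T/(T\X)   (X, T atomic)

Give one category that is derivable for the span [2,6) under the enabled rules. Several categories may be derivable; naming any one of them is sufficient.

[0,6] S   <
  [0,1] "which" : S\N
  [1,6] S\(S\N)   >
    [1,2] "this" : (S\(S\N))/S
    [2,6] S   <
      [2,5] NP   <
        [2,4] NP\S   >
          [2,3] "that" : (NP\S)/(S\PP)
          [3,4] "bone" : S\PP
        [4,5] "liked" : NP\(NP\S)
      [5,6] "near" : S\NP

S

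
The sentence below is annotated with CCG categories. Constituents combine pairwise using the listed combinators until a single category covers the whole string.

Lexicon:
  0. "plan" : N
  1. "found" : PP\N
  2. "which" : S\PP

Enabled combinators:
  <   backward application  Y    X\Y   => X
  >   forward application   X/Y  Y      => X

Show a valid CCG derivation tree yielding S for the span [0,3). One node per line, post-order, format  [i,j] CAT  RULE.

[0,1] N  lex  "plan"
[1,2] PP\N  lex  "found"
[0,2] PP  <  k=1
[2,3] S\PP  lex  "which"
[0,3] S  <  k=2

[0,3] S   <
  [0,2] PP   <
    [0,1] "plan" : N
    [1,2] "found" : PP\N
  [2,3] "which" : S\PP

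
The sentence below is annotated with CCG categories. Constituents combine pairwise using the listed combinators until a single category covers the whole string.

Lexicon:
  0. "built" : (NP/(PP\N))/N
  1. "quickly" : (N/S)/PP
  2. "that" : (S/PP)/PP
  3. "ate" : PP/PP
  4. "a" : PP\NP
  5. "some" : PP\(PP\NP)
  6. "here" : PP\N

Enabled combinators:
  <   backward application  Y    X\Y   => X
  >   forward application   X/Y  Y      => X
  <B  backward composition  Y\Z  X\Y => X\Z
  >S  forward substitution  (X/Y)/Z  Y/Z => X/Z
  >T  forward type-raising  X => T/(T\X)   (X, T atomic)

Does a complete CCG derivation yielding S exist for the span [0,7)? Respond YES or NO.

NO

(NP/(PP\N))/N (N/S)/PP (S/PP)/PP PP/PP PP\NP PP\(PP\NP) PP\N
CKY chart[0,7] = {N/(N\NP), NP, NP/(NP\NP), PP/(PP\NP), S/(S\NP)}; S ∉ chart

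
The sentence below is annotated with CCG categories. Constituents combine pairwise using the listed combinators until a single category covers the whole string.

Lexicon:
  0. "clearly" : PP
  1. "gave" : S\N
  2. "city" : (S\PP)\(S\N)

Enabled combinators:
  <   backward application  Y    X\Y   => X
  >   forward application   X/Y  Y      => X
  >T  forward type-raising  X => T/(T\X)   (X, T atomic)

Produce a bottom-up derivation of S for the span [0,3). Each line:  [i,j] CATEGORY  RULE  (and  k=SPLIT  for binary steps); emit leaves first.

[0,3] S   <
  [0,1] "clearly" : PP
  [1,3] S\PP   <
    [1,2] "gave" : S\N
    [2,3] "city" : (S\PP)\(S\N)

[0,1] PP  lex  "clearly"
[1,2] S\N  lex  "gave"
[2,3] (S\PP)\(S\N)  lex  "city"
[1,3] S\PP  <  k=2
[0,3] S  <  k=1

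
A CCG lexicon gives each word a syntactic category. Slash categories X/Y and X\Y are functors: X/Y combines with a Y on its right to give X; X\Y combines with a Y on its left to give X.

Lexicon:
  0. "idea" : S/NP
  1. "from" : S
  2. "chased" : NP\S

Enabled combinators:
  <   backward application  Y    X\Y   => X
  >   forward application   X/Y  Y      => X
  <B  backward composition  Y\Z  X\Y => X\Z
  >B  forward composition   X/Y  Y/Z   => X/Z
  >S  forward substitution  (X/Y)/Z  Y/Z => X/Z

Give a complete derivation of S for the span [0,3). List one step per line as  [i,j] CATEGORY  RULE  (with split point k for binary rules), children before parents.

[0,3] S   >
  [0,1] "idea" : S/NP
  [1,3] NP   <
    [1,2] "from" : S
    [2,3] "chased" : NP\S

[0,1] S/NP  lex  "idea"
[1,2] S  lex  "from"
[2,3] NP\S  lex  "chased"
[1,3] NP  <  k=2
[0,3] S  >  k=1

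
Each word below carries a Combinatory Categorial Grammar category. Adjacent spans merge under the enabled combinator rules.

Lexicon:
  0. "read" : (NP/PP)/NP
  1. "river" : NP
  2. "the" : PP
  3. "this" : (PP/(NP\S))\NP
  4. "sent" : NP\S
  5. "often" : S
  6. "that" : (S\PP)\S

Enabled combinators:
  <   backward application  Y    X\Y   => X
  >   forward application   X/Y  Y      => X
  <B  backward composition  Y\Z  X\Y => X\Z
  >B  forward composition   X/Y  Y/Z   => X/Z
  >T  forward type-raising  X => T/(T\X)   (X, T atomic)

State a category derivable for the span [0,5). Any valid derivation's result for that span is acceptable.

[0,7] S   <
  [0,5] PP   >
    [0,4] PP/(NP\S)   <
      [0,3] NP   >
        [0,2] NP/PP   >
          [0,1] "read" : (NP/PP)/NP
          [1,2] "river" : NP
        [2,3] "the" : PP
      [3,4] "this" : (PP/(NP\S))\NP
    [4,5] "sent" : NP\S
  [5,7] S\PP   <
    [5,6] "often" : S
    [6,7] "that" : (S\PP)\S

PP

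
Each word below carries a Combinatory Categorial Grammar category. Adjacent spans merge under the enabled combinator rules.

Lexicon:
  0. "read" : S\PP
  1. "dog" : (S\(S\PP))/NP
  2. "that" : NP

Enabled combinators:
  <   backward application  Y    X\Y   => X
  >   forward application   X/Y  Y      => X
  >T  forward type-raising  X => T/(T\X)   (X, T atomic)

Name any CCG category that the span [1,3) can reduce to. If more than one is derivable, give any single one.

S\(S\PP)

[0,3] S   <
  [0,1] "read" : S\PP
  [1,3] S\(S\PP)   >
    [1,2] "dog" : (S\(S\PP))/NP
    [2,3] "that" : NP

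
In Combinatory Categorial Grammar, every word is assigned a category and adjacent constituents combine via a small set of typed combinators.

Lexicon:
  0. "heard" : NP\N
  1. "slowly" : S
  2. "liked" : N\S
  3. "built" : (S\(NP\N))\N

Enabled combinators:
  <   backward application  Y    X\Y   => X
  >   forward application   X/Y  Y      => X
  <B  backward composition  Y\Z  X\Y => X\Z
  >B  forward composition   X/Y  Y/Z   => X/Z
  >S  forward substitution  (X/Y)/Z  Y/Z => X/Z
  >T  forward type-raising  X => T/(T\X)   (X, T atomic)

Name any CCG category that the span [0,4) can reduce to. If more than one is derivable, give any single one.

[0,4] S   <
  [0,1] "heard" : NP\N
  [1,4] S\(NP\N)   <
    [1,3] N   <
      [1,2] "slowly" : S
      [2,3] "liked" : N\S
    [3,4] "built" : (S\(NP\N))\N

S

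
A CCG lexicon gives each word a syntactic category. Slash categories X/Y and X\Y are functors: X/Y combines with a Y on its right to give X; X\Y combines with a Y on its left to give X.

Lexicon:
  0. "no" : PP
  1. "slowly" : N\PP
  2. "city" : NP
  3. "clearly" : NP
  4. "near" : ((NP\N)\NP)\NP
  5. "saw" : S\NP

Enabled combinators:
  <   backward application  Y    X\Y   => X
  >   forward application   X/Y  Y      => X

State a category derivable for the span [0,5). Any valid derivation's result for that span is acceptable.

[0,6] S   <
  [0,5] NP   <
    [0,2] N   <
      [0,1] "no" : PP
      [1,2] "slowly" : N\PP
    [2,5] NP\N   <
      [2,3] "city" : NP
      [3,5] (NP\N)\NP   <
        [3,4] "clearly" : NP
        [4,5] "near" : ((NP\N)\NP)\NP
  [5,6] "saw" : S\NP

NP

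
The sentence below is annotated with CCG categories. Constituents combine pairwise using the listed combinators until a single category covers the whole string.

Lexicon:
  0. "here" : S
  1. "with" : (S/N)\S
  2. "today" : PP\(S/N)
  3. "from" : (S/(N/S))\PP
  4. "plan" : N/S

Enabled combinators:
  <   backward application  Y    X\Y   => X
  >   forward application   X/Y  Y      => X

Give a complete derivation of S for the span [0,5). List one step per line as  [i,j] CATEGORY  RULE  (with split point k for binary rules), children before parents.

[0,1] S  lex  "here"
[1,2] (S/N)\S  lex  "with"
[0,2] S/N  <  k=1
[2,3] PP\(S/N)  lex  "today"
[0,3] PP  <  k=2
[3,4] (S/(N/S))\PP  lex  "from"
[0,4] S/(N/S)  <  k=3
[4,5] N/S  lex  "plan"
[0,5] S  >  k=4

[0,5] S   >
  [0,4] S/(N/S)   <
    [0,3] PP   <
      [0,2] S/N   <
        [0,1] "here" : S
        [1,2] "with" : (S/N)\S
      [2,3] "today" : PP\(S/N)
    [3,4] "from" : (S/(N/S))\PP
  [4,5] "plan" : N/S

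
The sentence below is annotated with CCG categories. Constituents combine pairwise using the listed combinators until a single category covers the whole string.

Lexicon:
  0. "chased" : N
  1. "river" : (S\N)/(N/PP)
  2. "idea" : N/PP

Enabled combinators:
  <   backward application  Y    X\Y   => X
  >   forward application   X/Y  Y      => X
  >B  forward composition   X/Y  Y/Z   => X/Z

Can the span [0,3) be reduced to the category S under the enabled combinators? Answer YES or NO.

YES

[0,3] S   <
  [0,1] "chased" : N
  [1,3] S\N   >
    [1,2] "river" : (S\N)/(N/PP)
    [2,3] "idea" : N/PP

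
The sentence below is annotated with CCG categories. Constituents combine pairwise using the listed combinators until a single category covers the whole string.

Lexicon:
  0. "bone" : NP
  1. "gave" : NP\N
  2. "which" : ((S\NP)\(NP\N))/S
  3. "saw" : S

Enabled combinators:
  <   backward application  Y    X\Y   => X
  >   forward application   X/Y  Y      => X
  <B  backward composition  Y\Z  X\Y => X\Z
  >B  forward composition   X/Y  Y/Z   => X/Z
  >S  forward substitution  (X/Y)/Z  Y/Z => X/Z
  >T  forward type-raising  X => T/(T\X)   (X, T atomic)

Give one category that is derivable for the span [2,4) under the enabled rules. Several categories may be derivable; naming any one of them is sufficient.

[0,4] S   >
  [0,1] S/(S\NP)   >T
    [0,1] "bone" : NP
  [1,4] S\NP   <
    [1,2] "gave" : NP\N
    [2,4] (S\NP)\(NP\N)   >
      [2,3] "which" : ((S\NP)\(NP\N))/S
      [3,4] "saw" : S

(S\NP)\(NP\N)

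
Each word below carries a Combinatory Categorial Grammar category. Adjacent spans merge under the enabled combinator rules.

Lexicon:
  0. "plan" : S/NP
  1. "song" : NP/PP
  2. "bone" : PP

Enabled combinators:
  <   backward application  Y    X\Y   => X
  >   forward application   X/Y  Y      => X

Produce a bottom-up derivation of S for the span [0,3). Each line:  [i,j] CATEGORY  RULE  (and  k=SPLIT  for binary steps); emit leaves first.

[0,1] S/NP  lex  "plan"
[1,2] NP/PP  lex  "song"
[2,3] PP  lex  "bone"
[1,3] NP  >  k=2
[0,3] S  >  k=1

[0,3] S   >
  [0,1] "plan" : S/NP
  [1,3] NP   >
    [1,2] "song" : NP/PP
    [2,3] "bone" : PP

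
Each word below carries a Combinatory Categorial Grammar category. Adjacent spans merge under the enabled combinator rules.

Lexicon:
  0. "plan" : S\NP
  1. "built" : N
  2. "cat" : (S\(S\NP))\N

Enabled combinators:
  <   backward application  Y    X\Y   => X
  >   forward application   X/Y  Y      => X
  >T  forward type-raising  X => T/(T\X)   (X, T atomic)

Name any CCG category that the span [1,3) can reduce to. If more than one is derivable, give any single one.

S\(S\NP)

[0,3] S   <
  [0,1] "plan" : S\NP
  [1,3] S\(S\NP)   <
    [1,2] "built" : N
    [2,3] "cat" : (S\(S\NP))\N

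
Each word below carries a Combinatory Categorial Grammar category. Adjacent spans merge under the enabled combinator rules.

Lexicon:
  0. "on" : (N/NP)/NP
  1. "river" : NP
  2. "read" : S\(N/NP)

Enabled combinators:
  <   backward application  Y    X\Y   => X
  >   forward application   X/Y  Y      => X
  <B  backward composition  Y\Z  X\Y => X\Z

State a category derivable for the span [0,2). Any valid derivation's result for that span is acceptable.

N/NP

[0,3] S   <
  [0,2] N/NP   >
    [0,1] "on" : (N/NP)/NP
    [1,2] "river" : NP
  [2,3] "read" : S\(N/NP)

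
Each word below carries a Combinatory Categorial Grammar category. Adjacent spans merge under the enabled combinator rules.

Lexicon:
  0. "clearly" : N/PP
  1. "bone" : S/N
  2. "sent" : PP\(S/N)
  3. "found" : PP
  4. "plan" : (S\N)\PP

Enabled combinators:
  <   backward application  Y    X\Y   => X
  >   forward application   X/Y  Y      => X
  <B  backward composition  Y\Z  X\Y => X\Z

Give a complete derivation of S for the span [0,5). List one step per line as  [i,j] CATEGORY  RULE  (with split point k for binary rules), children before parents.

[0,1] N/PP  lex  "clearly"
[1,2] S/N  lex  "bone"
[2,3] PP\(S/N)  lex  "sent"
[1,3] PP  <  k=2
[0,3] N  >  k=1
[3,4] PP  lex  "found"
[4,5] (S\N)\PP  lex  "plan"
[3,5] S\N  <  k=4
[0,5] S  <  k=3

[0,5] S   <
  [0,3] N   >
    [0,1] "clearly" : N/PP
    [1,3] PP   <
      [1,2] "bone" : S/N
      [2,3] "sent" : PP\(S/N)
  [3,5] S\N   <
    [3,4] "found" : PP
    [4,5] "plan" : (S\N)\PP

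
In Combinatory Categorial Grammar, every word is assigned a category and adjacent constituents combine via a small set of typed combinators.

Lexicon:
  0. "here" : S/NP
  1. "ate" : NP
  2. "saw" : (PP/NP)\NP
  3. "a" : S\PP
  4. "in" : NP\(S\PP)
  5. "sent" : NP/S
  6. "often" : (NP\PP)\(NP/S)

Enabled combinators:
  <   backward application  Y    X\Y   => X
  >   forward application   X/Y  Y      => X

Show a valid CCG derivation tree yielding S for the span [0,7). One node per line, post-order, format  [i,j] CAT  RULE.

[0,1] S/NP  lex  "here"
[1,2] NP  lex  "ate"
[2,3] (PP/NP)\NP  lex  "saw"
[1,3] PP/NP  <  k=2
[3,4] S\PP  lex  "a"
[4,5] NP\(S\PP)  lex  "in"
[3,5] NP  <  k=4
[1,5] PP  >  k=3
[5,6] NP/S  lex  "sent"
[6,7] (NP\PP)\(NP/S)  lex  "often"
[5,7] NP\PP  <  k=6
[1,7] NP  <  k=5
[0,7] S  >  k=1

[0,7] S   >
  [0,1] "here" : S/NP
  [1,7] NP   <
    [1,5] PP   >
      [1,3] PP/NP   <
        [1,2] "ate" : NP
        [2,3] "saw" : (PP/NP)\NP
      [3,5] NP   <
        [3,4] "a" : S\PP
        [4,5] "in" : NP\(S\PP)
    [5,7] NP\PP   <
      [5,6] "sent" : NP/S
      [6,7] "often" : (NP\PP)\(NP/S)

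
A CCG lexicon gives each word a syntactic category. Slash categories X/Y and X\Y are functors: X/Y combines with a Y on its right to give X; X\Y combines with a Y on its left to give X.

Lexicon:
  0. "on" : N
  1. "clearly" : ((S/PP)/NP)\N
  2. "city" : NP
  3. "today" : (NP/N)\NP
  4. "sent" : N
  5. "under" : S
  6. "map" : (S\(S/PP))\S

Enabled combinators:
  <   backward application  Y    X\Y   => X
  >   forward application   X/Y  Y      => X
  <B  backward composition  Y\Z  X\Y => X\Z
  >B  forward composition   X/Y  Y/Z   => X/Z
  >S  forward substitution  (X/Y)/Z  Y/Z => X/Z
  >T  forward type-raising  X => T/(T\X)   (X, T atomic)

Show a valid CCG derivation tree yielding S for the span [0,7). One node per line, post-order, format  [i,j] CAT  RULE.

[0,1] N  lex  "on"
[1,2] ((S/PP)/NP)\N  lex  "clearly"
[0,2] (S/PP)/NP  <  k=1
[2,3] NP  lex  "city"
[3,4] (NP/N)\NP  lex  "today"
[2,4] NP/N  <  k=3
[4,5] N  lex  "sent"
[2,5] NP  >  k=4
[0,5] S/PP  >  k=2
[5,6] S  lex  "under"
[6,7] (S\(S/PP))\S  lex  "map"
[5,7] S\(S/PP)  <  k=6
[0,7] S  <  k=5

[0,7] S   <
  [0,5] S/PP   >
    [0,2] (S/PP)/NP   <
      [0,1] "on" : N
      [1,2] "clearly" : ((S/PP)/NP)\N
    [2,5] NP   >
      [2,4] NP/N   <
        [2,3] "city" : NP
        [3,4] "today" : (NP/N)\NP
      [4,5] "sent" : N
  [5,7] S\(S/PP)   <
    [5,6] "under" : S
    [6,7] "map" : (S\(S/PP))\S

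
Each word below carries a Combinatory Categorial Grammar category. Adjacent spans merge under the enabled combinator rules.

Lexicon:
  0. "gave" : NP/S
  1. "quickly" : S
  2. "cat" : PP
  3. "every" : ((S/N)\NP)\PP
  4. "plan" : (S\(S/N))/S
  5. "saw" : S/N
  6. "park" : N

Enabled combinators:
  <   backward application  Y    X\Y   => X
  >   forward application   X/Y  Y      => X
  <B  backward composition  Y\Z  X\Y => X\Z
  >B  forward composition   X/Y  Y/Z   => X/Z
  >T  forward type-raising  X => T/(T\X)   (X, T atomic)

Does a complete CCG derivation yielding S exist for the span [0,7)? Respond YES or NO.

YES

[0,7] S   <
  [0,2] NP   >
    [0,1] "gave" : NP/S
    [1,2] "quickly" : S
  [2,7] S\NP   <B
    [2,4] (S/N)\NP   <
      [2,3] "cat" : PP
      [3,4] "every" : ((S/N)\NP)\PP
    [4,7] S\(S/N)   >
      [4,5] "plan" : (S\(S/N))/S
      [5,7] S   >
        [5,6] "saw" : S/N
        [6,7] "park" : N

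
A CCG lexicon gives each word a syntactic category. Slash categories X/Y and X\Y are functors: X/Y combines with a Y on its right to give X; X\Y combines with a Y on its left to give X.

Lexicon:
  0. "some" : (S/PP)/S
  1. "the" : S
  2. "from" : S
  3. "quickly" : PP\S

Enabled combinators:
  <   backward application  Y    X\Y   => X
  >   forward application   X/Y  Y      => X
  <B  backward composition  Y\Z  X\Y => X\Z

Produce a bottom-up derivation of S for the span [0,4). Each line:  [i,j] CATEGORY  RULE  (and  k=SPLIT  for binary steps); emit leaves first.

[0,1] (S/PP)/S  lex  "some"
[1,2] S  lex  "the"
[0,2] S/PP  >  k=1
[2,3] S  lex  "from"
[3,4] PP\S  lex  "quickly"
[2,4] PP  <  k=3
[0,4] S  >  k=2

[0,4] S   >
  [0,2] S/PP   >
    [0,1] "some" : (S/PP)/S
    [1,2] "the" : S
  [2,4] PP   <
    [2,3] "from" : S
    [3,4] "quickly" : PP\S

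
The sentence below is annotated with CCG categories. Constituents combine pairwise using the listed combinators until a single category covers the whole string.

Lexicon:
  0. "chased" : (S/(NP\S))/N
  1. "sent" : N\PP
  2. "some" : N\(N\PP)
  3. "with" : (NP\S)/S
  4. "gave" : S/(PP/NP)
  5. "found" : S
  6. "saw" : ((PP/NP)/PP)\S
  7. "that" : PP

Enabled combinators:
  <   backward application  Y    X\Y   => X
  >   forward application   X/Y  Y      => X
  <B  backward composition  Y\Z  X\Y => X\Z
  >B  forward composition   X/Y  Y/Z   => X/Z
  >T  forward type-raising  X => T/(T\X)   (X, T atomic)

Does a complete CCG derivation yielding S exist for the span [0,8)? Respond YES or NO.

[0,8] S   >
  [0,7] S/PP   >B
    [0,4] S/S   >B
      [0,3] S/(NP\S)   >
        [0,1] "chased" : (S/(NP\S))/N
        [1,3] N   <
          [1,2] "sent" : N\PP
          [2,3] "some" : N\(N\PP)
      [3,4] "with" : (NP\S)/S
    [4,7] S/PP   >B
      [4,5] "gave" : S/(PP/NP)
      [5,7] (PP/NP)/PP   <
        [5,6] "found" : S
        [6,7] "saw" : ((PP/NP)/PP)\S
  [7,8] "that" : PP

YES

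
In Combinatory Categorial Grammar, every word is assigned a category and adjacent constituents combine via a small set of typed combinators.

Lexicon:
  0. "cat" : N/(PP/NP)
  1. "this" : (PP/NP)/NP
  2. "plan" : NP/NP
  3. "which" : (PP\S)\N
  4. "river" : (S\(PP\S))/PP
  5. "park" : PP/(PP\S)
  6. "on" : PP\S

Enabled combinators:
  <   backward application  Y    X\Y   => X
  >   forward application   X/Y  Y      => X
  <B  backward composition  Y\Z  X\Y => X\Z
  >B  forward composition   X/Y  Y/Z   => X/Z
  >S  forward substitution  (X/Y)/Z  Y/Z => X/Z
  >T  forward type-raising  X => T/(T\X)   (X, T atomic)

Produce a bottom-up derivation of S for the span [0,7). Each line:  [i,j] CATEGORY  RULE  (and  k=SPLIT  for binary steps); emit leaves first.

[0,1] N/(PP/NP)  lex  "cat"
[1,2] (PP/NP)/NP  lex  "this"
[2,3] NP/NP  lex  "plan"
[1,3] PP/NP  >S  k=2
[0,3] N  >  k=1
[3,4] (PP\S)\N  lex  "which"
[0,4] PP\S  <  k=3
[4,5] (S\(PP\S))/PP  lex  "river"
[5,6] PP/(PP\S)  lex  "park"
[6,7] PP\S  lex  "on"
[5,7] PP  >  k=6
[4,7] S\(PP\S)  >  k=5
[0,7] S  <  k=4

[0,7] S   <
  [0,4] PP\S   <
    [0,3] N   >
      [0,1] "cat" : N/(PP/NP)
      [1,3] PP/NP   >S
        [1,2] "this" : (PP/NP)/NP
        [2,3] "plan" : NP/NP
    [3,4] "which" : (PP\S)\N
  [4,7] S\(PP\S)   >
    [4,5] "river" : (S\(PP\S))/PP
    [5,7] PP   >
      [5,6] "park" : PP/(PP\S)
      [6,7] "on" : PP\S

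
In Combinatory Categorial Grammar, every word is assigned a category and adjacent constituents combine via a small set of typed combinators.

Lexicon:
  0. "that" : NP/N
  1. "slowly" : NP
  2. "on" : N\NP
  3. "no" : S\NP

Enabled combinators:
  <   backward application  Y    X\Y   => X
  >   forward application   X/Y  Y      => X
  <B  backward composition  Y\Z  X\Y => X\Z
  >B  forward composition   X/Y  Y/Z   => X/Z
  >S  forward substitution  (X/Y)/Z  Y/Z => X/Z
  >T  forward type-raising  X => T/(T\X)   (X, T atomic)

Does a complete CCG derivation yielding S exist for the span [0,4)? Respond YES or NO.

YES

[0,4] S   <
  [0,3] NP   >
    [0,1] "that" : NP/N
    [1,3] N   >
      [1,2] N/(N\NP)   >T
        [1,2] "slowly" : NP
      [2,3] "on" : N\NP
  [3,4] "no" : S\NP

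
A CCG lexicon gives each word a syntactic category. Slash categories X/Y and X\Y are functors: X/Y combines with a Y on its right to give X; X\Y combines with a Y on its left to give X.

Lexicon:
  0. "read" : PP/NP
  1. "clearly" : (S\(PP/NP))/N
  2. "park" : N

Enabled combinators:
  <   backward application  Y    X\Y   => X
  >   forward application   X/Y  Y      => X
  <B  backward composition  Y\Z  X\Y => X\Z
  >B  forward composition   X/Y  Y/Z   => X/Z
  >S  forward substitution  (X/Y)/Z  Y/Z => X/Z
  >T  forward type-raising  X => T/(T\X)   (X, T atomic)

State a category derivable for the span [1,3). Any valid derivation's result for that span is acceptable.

S\(PP/NP)

[0,3] S   <
  [0,1] "read" : PP/NP
  [1,3] S\(PP/NP)   >
    [1,2] "clearly" : (S\(PP/NP))/N
    [2,3] "park" : N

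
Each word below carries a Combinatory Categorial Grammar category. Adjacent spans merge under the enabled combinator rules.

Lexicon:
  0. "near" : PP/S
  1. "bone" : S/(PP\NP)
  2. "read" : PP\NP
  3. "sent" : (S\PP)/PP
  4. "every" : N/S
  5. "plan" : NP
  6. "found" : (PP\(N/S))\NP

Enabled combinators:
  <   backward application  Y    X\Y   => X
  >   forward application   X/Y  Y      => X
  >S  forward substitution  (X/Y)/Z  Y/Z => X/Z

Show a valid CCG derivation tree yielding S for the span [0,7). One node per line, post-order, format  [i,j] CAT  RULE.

[0,1] PP/S  lex  "near"
[1,2] S/(PP\NP)  lex  "bone"
[2,3] PP\NP  lex  "read"
[1,3] S  >  k=2
[0,3] PP  >  k=1
[3,4] (S\PP)/PP  lex  "sent"
[4,5] N/S  lex  "every"
[5,6] NP  lex  "plan"
[6,7] (PP\(N/S))\NP  lex  "found"
[5,7] PP\(N/S)  <  k=6
[4,7] PP  <  k=5
[3,7] S\PP  >  k=4
[0,7] S  <  k=3

[0,7] S   <
  [0,3] PP   >
    [0,1] "near" : PP/S
    [1,3] S   >
      [1,2] "bone" : S/(PP\NP)
      [2,3] "read" : PP\NP
  [3,7] S\PP   >
    [3,4] "sent" : (S\PP)/PP
    [4,7] PP   <
      [4,5] "every" : N/S
      [5,7] PP\(N/S)   <
        [5,6] "plan" : NP
        [6,7] "found" : (PP\(N/S))\NP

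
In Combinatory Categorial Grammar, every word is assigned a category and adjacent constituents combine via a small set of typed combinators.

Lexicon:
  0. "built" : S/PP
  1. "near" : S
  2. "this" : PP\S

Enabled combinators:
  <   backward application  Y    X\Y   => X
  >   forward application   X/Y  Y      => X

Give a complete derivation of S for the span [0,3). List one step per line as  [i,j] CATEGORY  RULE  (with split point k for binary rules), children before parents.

[0,3] S   >
  [0,1] "built" : S/PP
  [1,3] PP   <
    [1,2] "near" : S
    [2,3] "this" : PP\S

[0,1] S/PP  lex  "built"
[1,2] S  lex  "near"
[2,3] PP\S  lex  "this"
[1,3] PP  <  k=2
[0,3] S  >  k=1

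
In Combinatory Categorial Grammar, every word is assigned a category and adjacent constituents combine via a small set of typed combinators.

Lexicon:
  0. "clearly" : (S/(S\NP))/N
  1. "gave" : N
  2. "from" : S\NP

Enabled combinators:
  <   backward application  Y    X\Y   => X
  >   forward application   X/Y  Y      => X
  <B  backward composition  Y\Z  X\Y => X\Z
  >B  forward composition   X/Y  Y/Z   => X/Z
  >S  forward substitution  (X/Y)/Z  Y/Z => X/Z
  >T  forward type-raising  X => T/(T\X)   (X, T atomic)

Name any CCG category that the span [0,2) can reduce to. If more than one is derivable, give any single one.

S/(S\NP)

[0,3] S   >
  [0,2] S/(S\NP)   >
    [0,1] "clearly" : (S/(S\NP))/N
    [1,2] "gave" : N
  [2,3] "from" : S\NP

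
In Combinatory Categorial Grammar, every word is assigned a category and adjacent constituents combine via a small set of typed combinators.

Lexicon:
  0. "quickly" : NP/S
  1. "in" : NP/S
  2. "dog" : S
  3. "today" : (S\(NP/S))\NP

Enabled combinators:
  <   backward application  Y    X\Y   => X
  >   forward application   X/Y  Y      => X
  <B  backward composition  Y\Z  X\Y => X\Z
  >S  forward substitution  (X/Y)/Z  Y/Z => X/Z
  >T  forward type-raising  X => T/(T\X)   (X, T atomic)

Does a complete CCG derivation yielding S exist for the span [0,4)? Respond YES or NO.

YES

[0,4] S   <
  [0,1] "quickly" : NP/S
  [1,4] S\(NP/S)   <
    [1,3] NP   >
      [1,2] "in" : NP/S
      [2,3] "dog" : S
    [3,4] "today" : (S\(NP/S))\NP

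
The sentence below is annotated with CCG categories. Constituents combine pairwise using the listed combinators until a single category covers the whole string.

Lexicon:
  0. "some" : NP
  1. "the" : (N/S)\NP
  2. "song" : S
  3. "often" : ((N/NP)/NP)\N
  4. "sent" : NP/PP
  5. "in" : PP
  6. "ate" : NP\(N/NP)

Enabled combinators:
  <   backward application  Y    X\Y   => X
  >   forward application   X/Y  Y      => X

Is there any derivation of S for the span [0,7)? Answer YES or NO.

NO

NP (N/S)\NP S ((N/NP)/NP)\N NP/PP PP NP\(N/NP)
CKY chart[0,7] = {NP}; S ∉ chart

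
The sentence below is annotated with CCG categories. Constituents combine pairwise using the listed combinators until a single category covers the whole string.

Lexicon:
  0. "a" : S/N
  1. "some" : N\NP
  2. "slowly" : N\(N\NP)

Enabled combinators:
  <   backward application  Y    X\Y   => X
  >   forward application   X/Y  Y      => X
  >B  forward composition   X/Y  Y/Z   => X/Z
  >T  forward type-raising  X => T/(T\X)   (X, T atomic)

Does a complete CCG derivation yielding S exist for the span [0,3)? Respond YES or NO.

[0,3] S   >
  [0,1] "a" : S/N
  [1,3] N   <
    [1,2] "some" : N\NP
    [2,3] "slowly" : N\(N\NP)

YES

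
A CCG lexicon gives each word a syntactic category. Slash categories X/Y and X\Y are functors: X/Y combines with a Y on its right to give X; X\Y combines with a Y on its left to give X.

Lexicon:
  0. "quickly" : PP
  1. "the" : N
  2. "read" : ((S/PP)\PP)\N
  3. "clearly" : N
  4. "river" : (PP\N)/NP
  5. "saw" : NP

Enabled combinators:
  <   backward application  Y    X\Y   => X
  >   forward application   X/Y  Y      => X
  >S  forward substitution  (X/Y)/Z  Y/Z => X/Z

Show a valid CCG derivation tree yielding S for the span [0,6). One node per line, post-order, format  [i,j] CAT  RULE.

[0,1] PP  lex  "quickly"
[1,2] N  lex  "the"
[2,3] ((S/PP)\PP)\N  lex  "read"
[1,3] (S/PP)\PP  <  k=2
[0,3] S/PP  <  k=1
[3,4] N  lex  "clearly"
[4,5] (PP\N)/NP  lex  "river"
[5,6] NP  lex  "saw"
[4,6] PP\N  >  k=5
[3,6] PP  <  k=4
[0,6] S  >  k=3

[0,6] S   >
  [0,3] S/PP   <
    [0,1] "quickly" : PP
    [1,3] (S/PP)\PP   <
      [1,2] "the" : N
      [2,3] "read" : ((S/PP)\PP)\N
  [3,6] PP   <
    [3,4] "clearly" : N
    [4,6] PP\N   >
      [4,5] "river" : (PP\N)/NP
      [5,6] "saw" : NP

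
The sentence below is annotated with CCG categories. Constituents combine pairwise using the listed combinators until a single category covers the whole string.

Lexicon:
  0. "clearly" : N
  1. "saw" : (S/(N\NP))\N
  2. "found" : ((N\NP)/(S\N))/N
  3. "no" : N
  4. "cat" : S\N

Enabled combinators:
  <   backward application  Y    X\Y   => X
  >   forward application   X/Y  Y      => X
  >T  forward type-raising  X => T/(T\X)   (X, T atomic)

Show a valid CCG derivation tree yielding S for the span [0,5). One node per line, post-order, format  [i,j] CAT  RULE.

[0,1] N  lex  "clearly"
[1,2] (S/(N\NP))\N  lex  "saw"
[0,2] S/(N\NP)  <  k=1
[2,3] ((N\NP)/(S\N))/N  lex  "found"
[3,4] N  lex  "no"
[2,4] (N\NP)/(S\N)  >  k=3
[4,5] S\N  lex  "cat"
[2,5] N\NP  >  k=4
[0,5] S  >  k=2

[0,5] S   >
  [0,2] S/(N\NP)   <
    [0,1] "clearly" : N
    [1,2] "saw" : (S/(N\NP))\N
  [2,5] N\NP   >
    [2,4] (N\NP)/(S\N)   >
      [2,3] "found" : ((N\NP)/(S\N))/N
      [3,4] "no" : N
    [4,5] "cat" : S\N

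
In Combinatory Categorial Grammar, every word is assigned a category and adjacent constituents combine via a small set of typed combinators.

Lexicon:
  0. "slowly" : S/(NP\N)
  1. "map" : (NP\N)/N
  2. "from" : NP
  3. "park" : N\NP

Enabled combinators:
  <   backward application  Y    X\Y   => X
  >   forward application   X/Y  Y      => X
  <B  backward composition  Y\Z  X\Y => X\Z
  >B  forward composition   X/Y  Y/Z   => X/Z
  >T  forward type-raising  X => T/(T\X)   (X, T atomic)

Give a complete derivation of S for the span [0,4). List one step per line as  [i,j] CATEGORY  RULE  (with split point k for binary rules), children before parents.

[0,1] S/(NP\N)  lex  "slowly"
[1,2] (NP\N)/N  lex  "map"
[0,2] S/N  >B  k=1
[2,3] NP  lex  "from"
[3,4] N\NP  lex  "park"
[2,4] N  <  k=3
[0,4] S  >  k=2

[0,4] S   >
  [0,2] S/N   >B
    [0,1] "slowly" : S/(NP\N)
    [1,2] "map" : (NP\N)/N
  [2,4] N   <
    [2,3] "from" : NP
    [3,4] "park" : N\NP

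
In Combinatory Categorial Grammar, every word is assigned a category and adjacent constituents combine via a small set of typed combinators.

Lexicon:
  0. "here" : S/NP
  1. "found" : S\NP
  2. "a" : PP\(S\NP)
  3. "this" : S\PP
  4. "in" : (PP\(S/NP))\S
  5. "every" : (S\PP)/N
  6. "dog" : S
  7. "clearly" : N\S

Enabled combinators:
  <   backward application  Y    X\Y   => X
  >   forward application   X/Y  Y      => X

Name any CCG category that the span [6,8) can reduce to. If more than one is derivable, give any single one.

N

[0,8] S   <
  [0,5] PP   <
    [0,1] "here" : S/NP
    [1,5] PP\(S/NP)   <
      [1,4] S   <
        [1,3] PP   <
          [1,2] "found" : S\NP
          [2,3] "a" : PP\(S\NP)
        [3,4] "this" : S\PP
      [4,5] "in" : (PP\(S/NP))\S
  [5,8] S\PP   >
    [5,6] "every" : (S\PP)/N
    [6,8] N   <
      [6,7] "dog" : S
      [7,8] "clearly" : N\S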